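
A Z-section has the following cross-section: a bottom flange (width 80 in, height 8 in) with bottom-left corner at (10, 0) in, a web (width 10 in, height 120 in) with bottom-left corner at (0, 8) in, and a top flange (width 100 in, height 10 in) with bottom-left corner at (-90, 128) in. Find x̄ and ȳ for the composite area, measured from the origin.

bottom flange: A = 80 × 8 = 640.00, centroid at (50.00, 4.00).
web: A = 10 × 120 = 1200.00, centroid at (5.00, 68.00).
top flange: A = 100 × 10 = 1000.00, centroid at (-40.00, 133.00).
ΣA = 2840.00 in², ΣAx̄ = -2000.00 in³, ΣAȳ = 217160.00 in³.
x̄ = -2000.00/2840.00 = -0.70 in; ȳ = 217160.00/2840.00 = 76.46 in.

x̄ = -0.70 in, ȳ = 76.46 in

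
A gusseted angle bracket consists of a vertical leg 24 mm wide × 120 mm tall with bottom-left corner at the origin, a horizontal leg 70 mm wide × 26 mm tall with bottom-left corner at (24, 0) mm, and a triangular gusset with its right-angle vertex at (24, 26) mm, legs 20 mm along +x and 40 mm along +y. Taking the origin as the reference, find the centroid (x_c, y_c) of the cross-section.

vertical leg: A = 24 × 120 = 2880.00, centroid at (12.00, 60.00).
horizontal leg: A = 70 × 26 = 1820.00, centroid at (59.00, 13.00).
gusset: A = ½·20·40 = 400.00, centroid at (30.67, 39.33).
ΣA = 5100.00 mm², ΣAx_c = 154206.67 mm³, ΣAy_c = 212193.33 mm³.
x_c = 154206.67/5100.00 = 30.24 mm; y_c = 212193.33/5100.00 = 41.61 mm.

x_c = 30.24 mm, y_c = 41.61 mm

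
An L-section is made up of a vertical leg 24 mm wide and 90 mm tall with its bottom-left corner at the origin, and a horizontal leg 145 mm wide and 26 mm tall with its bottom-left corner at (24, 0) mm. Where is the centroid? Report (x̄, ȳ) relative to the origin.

Part | A | x̄ᵢ | ȳᵢ | A·x̄ᵢ | A·ȳᵢ
vertical leg | 2160.00 | 12.00 | 45.00 | 25920.00 | 97200.00
horizontal leg | 3770.00 | 96.50 | 13.00 | 363805.00 | 49010.00
Σ | 5930.00 |  |  | 389725.00 | 146210.00
x̄ = 389725.00 / 5930.00 = 65.72 mm
ȳ = 146210.00 / 5930.00 = 24.66 mm

x̄ = 65.72 mm, ȳ = 24.66 mm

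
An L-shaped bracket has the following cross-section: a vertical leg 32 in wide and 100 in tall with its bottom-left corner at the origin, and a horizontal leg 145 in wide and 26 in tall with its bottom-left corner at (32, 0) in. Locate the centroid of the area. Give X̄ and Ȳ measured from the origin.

X̄ = 63.87 in, Ȳ = 29.99 in

vertical leg: A = 32 × 100 = 3200.00, centroid at (16.00, 50.00).
horizontal leg: A = 145 × 26 = 3770.00, centroid at (104.50, 13.00).
ΣA = 6970.00 in², ΣAX̄ = 445165.00 in³, ΣAȲ = 209010.00 in³.
X̄ = 445165.00/6970.00 = 63.87 in; Ȳ = 209010.00/6970.00 = 29.99 in.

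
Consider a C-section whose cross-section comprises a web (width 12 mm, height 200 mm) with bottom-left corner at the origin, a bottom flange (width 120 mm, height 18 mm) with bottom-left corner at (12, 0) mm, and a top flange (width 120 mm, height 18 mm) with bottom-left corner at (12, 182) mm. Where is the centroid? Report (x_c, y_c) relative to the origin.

x_c = 48.43 mm, y_c = 100.00 mm

web: A = 12 × 200 = 2400.00, centroid at (6.00, 100.00).
bottom flange: A = 120 × 18 = 2160.00, centroid at (72.00, 9.00).
top flange: A = 120 × 18 = 2160.00, centroid at (72.00, 191.00).
ΣA = 6720.00 mm², ΣAx_c = 325440.00 mm³, ΣAy_c = 672000.00 mm³.
x_c = 325440.00/6720.00 = 48.43 mm; y_c = 672000.00/6720.00 = 100.00 mm.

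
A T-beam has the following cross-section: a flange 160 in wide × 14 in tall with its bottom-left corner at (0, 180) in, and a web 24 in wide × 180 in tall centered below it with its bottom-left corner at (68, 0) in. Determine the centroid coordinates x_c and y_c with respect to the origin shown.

web: A = 24 × 180 = 4320.00, centroid at (80.00, 90.00).
flange: A = 160 × 14 = 2240.00, centroid at (80.00, 187.00).
ΣA = 6560.00 in²
ΣAx_c = (4320.00)(80.00) + (2240.00)(80.00) = 524800.00 in³
ΣAy_c = (4320.00)(90.00) + (2240.00)(187.00) = 807680.00 in³
x_c = 524800.00 / 6560.00 = 80.00 in
y_c = 807680.00 / 6560.00 = 123.12 in

x_c = 80.00 in, y_c = 123.12 in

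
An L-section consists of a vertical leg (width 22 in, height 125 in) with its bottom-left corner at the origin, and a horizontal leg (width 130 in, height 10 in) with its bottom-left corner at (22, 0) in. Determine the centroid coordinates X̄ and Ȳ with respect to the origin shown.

Part | A | x̄ᵢ | ȳᵢ | A·x̄ᵢ | A·ȳᵢ
vertical leg | 2750.00 | 11.00 | 62.50 | 30250.00 | 171875.00
horizontal leg | 1300.00 | 87.00 | 5.00 | 113100.00 | 6500.00
Σ | 4050.00 |  |  | 143350.00 | 178375.00
X̄ = 143350.00 / 4050.00 = 35.40 in
Ȳ = 178375.00 / 4050.00 = 44.04 in

X̄ = 35.40 in, Ȳ = 44.04 in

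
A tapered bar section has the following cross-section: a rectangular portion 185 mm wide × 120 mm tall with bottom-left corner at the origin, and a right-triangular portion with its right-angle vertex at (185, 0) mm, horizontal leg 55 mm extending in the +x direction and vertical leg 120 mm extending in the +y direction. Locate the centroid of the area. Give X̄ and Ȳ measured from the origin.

X̄ = 106.84 mm, Ȳ = 57.41 mm

rectangular portion: A = 185 × 120 = 22200.00, centroid at (92.50, 60.00).
triangular portion: A = ½·55·120 = 3300.00, centroid at (203.33, 40.00).
ΣA = 25500.00 mm², ΣAX̄ = 2724500.00 mm³, ΣAȲ = 1464000.00 mm³.
X̄ = 2724500.00/25500.00 = 106.84 mm; Ȳ = 1464000.00/25500.00 = 57.41 mm.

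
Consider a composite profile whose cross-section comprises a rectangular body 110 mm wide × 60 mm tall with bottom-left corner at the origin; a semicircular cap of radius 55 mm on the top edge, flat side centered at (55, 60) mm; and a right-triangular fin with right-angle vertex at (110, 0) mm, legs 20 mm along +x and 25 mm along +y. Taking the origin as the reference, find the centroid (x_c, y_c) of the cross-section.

Part | A | x̄ᵢ | ȳᵢ | A·x̄ᵢ | A·ȳᵢ
rectangular body | 6600.00 | 55.00 | 30.00 | 363000.00 | 198000.00
semicircular top | 4751.66 | 55.00 | 83.34 | 261341.24 | 396016.20
triangular fin | 250.00 | 116.67 | 8.33 | 29166.67 | 2083.33
Σ | 11601.66 |  |  | 653507.91 | 596099.53
x_c = 653507.91 / 11601.66 = 56.33 mm
y_c = 596099.53 / 11601.66 = 51.38 mm

x_c = 56.33 mm, y_c = 51.38 mm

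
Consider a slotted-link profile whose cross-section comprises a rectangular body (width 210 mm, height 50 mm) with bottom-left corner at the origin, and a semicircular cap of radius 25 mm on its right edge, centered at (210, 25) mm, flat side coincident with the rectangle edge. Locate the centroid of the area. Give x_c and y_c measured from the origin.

rectangular body: A = 210 × 50 = 10500.00, centroid at (105.00, 25.00).
semicircular end: A = ½π·25² = 981.75, centroid at (220.61, 25.00).
ΣA = 11481.75 mm²
ΣAx_c = (10500.00)(105.00) + (981.75)(220.61) = 1319083.68 mm³
ΣAy_c = (10500.00)(25.00) + (981.75)(25.00) = 287043.69 mm³
x_c = 1319083.68 / 11481.75 = 114.89 mm
y_c = 287043.69 / 11481.75 = 25.00 mm

x_c = 114.89 mm, y_c = 25.00 mm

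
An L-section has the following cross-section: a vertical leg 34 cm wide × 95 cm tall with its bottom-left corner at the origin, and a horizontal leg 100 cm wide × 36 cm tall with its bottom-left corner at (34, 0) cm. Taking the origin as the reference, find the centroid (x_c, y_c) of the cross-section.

vertical leg: A = 34 × 95 = 3230.00, centroid at (17.00, 47.50).
horizontal leg: A = 100 × 36 = 3600.00, centroid at (84.00, 18.00).
ΣA = 6830.00 cm², ΣAx_c = 357310.00 cm³, ΣAy_c = 218225.00 cm³.
x_c = 357310.00/6830.00 = 52.31 cm; y_c = 218225.00/6830.00 = 31.95 cm.

x_c = 52.31 cm, y_c = 31.95 cm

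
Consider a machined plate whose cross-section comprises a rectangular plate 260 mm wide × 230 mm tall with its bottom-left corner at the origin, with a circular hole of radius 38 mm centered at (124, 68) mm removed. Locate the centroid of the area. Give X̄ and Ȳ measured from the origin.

X̄ = 130.49 mm, Ȳ = 118.86 mm

plate: A = 260 × 230 = 59800.00, centroid at (130.00, 115.00).
hole: A = −π·38² = -4536.46, centroid at (124.00, 68.00).
ΣA = 55263.54 mm², ΣAX̄ = 7211478.99 mm³, ΣAȲ = 6568520.73 mm³.
X̄ = 7211478.99/55263.54 = 130.49 mm; Ȳ = 6568520.73/55263.54 = 118.86 mm.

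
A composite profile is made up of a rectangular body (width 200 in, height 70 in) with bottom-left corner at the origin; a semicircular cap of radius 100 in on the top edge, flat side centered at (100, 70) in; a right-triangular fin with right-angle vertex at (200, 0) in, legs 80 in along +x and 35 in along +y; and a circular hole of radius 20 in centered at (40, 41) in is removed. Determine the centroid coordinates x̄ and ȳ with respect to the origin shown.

x̄ = 108.47 in, ȳ = 74.40 in

rectangular body: A = 200 × 70 = 14000.00, centroid at (100.00, 35.00).
semicircular top: A = ½π·100² = 15707.96, centroid at (100.00, 112.44).
triangular fin: A = ½·80·35 = 1400.00, centroid at (226.67, 11.67).
hole: A = −π·20² = -1256.64, centroid at (40.00, 41.00).
ΣA = 29851.33 in², ΣAx̄ = 3237864.18 in³, ΣAȳ = 2221035.31 in³.
x̄ = 3237864.18/29851.33 = 108.47 in; ȳ = 2221035.31/29851.33 = 74.40 in.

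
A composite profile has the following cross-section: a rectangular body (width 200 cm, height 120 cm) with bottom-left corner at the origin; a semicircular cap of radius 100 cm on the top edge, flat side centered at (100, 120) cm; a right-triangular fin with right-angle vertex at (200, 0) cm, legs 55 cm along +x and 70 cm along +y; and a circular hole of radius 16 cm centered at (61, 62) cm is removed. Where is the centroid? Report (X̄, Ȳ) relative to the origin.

X̄ = 106.35 cm, Ȳ = 97.64 cm

rectangular body: A = 200 × 120 = 24000.00, centroid at (100.00, 60.00).
semicircular top: A = ½π·100² = 15707.96, centroid at (100.00, 162.44).
triangular fin: A = ½·55·70 = 1925.00, centroid at (218.33, 23.33).
hole: A = −π·16² = -804.25, centroid at (61.00, 62.00).
ΣA = 40828.72 cm²
ΣAX̄ = (24000.00)(100.00) + (15707.96)(100.00) + (1925.00)(218.33) + (-804.25)(61.00) = 4342028.88 cm³
ΣAȲ = (24000.00)(60.00) + (15707.96)(162.44) + (1925.00)(23.33) + (-804.25)(62.00) = 3986675.57 cm³
X̄ = 4342028.88 / 40828.72 = 106.35 cm
Ȳ = 3986675.57 / 40828.72 = 97.64 cm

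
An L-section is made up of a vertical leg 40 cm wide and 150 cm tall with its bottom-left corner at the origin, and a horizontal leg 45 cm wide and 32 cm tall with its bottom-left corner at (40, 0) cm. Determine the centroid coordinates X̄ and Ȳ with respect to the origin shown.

vertical leg: A = 40 × 150 = 6000.00, centroid at (20.00, 75.00).
horizontal leg: A = 45 × 32 = 1440.00, centroid at (62.50, 16.00).
ΣA = 7440.00 cm², ΣAX̄ = 210000.00 cm³, ΣAȲ = 473040.00 cm³.
X̄ = 210000.00/7440.00 = 28.23 cm; Ȳ = 473040.00/7440.00 = 63.58 cm.

X̄ = 28.23 cm, Ȳ = 63.58 cm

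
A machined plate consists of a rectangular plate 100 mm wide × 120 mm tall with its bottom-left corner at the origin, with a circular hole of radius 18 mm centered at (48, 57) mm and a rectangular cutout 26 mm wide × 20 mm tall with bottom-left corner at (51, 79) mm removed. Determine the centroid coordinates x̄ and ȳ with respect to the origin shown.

x̄ = 49.50 mm, ȳ = 58.85 mm

Part | A | x̄ᵢ | ȳᵢ | A·x̄ᵢ | A·ȳᵢ
plate | 12000.00 | 50.00 | 60.00 | 600000.00 | 720000.00
hole 1 | -1017.88 | 48.00 | 57.00 | -48858.05 | -58018.93
hole 2 | -520.00 | 64.00 | 89.00 | -33280.00 | -46280.00
Σ | 10462.12 |  |  | 517861.95 | 615701.07
x̄ = 517861.95 / 10462.12 = 49.50 mm
ȳ = 615701.07 / 10462.12 = 58.85 mm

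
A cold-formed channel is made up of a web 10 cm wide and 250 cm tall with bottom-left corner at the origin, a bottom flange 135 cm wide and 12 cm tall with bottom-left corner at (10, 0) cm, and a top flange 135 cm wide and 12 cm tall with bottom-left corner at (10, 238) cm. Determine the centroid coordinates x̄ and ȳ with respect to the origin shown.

web: A = 10 × 250 = 2500.00, centroid at (5.00, 125.00).
bottom flange: A = 135 × 12 = 1620.00, centroid at (77.50, 6.00).
top flange: A = 135 × 12 = 1620.00, centroid at (77.50, 244.00).
ΣA = 5740.00 cm², ΣAx̄ = 263600.00 cm³, ΣAȳ = 717500.00 cm³.
x̄ = 263600.00/5740.00 = 45.92 cm; ȳ = 717500.00/5740.00 = 125.00 cm.

x̄ = 45.92 cm, ȳ = 125.00 cm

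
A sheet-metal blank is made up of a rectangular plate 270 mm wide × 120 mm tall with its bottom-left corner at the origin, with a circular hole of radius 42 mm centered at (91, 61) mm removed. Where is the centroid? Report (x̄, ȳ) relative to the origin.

Part | A | x̄ᵢ | ȳᵢ | A·x̄ᵢ | A·ȳᵢ
plate | 32400.00 | 135.00 | 60.00 | 4374000.00 | 1944000.00
hole | -5541.77 | 91.00 | 61.00 | -504301.02 | -338047.94
Σ | 26858.23 |  |  | 3869698.98 | 1605952.06
x̄ = 3869698.98 / 26858.23 = 144.08 mm
ȳ = 1605952.06 / 26858.23 = 59.79 mm

x̄ = 144.08 mm, ȳ = 59.79 mm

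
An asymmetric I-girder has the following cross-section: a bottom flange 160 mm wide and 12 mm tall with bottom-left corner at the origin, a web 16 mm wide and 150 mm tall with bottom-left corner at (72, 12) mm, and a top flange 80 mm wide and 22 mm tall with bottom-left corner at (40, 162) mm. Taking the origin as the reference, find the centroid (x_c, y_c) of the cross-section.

x_c = 80.00 mm, y_c = 86.32 mm

Part | A | x̄ᵢ | ȳᵢ | A·x̄ᵢ | A·ȳᵢ
bottom flange | 1920.00 | 80.00 | 6.00 | 153600.00 | 11520.00
web | 2400.00 | 80.00 | 87.00 | 192000.00 | 208800.00
top flange | 1760.00 | 80.00 | 173.00 | 140800.00 | 304480.00
Σ | 6080.00 |  |  | 486400.00 | 524800.00
x_c = 486400.00 / 6080.00 = 80.00 mm
y_c = 524800.00 / 6080.00 = 86.32 mm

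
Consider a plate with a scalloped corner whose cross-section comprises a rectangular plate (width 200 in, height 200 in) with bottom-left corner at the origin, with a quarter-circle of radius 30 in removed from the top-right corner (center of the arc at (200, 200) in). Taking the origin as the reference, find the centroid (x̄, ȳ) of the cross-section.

Part | A | x̄ᵢ | ȳᵢ | A·x̄ᵢ | A·ȳᵢ
plate | 40000.00 | 100.00 | 100.00 | 4000000.00 | 4000000.00
removed quarter-circle | -706.86 | 187.27 | 187.27 | -132371.67 | -132371.67
Σ | 39293.14 |  |  | 3867628.33 | 3867628.33
x̄ = 3867628.33 / 39293.14 = 98.43 in
ȳ = 3867628.33 / 39293.14 = 98.43 in

x̄ = 98.43 in, ȳ = 98.43 in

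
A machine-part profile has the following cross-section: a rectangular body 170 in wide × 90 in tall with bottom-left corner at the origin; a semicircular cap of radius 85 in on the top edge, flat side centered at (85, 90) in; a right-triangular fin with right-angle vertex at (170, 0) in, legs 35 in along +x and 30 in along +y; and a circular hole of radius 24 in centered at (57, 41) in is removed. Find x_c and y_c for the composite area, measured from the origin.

x_c = 89.00 in, y_c = 80.84 in

Part | A | x̄ᵢ | ȳᵢ | A·x̄ᵢ | A·ȳᵢ
rectangular body | 15300.00 | 85.00 | 45.00 | 1300500.00 | 688500.00
semicircular top | 11349.00 | 85.00 | 126.08 | 964665.29 | 1430826.98
triangular fin | 525.00 | 181.67 | 10.00 | 95375.00 | 5250.00
hole | -1809.56 | 57.00 | 41.00 | -103144.77 | -74191.85
Σ | 25364.45 |  |  | 2257395.52 | 2050385.13
x_c = 2257395.52 / 25364.45 = 89.00 in
y_c = 2050385.13 / 25364.45 = 80.84 in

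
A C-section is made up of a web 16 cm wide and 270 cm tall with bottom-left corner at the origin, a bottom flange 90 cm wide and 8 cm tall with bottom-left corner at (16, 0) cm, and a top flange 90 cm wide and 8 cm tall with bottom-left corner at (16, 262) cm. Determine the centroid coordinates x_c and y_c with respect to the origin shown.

web: A = 16 × 270 = 4320.00, centroid at (8.00, 135.00).
bottom flange: A = 90 × 8 = 720.00, centroid at (61.00, 4.00).
top flange: A = 90 × 8 = 720.00, centroid at (61.00, 266.00).
ΣA = 5760.00 cm², ΣAx_c = 122400.00 cm³, ΣAy_c = 777600.00 cm³.
x_c = 122400.00/5760.00 = 21.25 cm; y_c = 777600.00/5760.00 = 135.00 cm.

x_c = 21.25 cm, y_c = 135.00 cm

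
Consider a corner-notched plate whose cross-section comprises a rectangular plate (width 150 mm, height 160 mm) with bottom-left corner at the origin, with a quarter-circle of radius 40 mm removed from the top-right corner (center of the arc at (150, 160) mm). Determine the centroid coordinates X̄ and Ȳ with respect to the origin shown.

plate: A = 150 × 160 = 24000.00, centroid at (75.00, 80.00).
removed quarter-circle: A = −¼π·40² = -1256.64, centroid at (133.02, 143.02).
ΣA = 22743.36 mm², ΣAX̄ = 1632837.77 mm³, ΣAȲ = 1740271.40 mm³.
X̄ = 1632837.77/22743.36 = 71.79 mm; Ȳ = 1740271.40/22743.36 = 76.52 mm.

X̄ = 71.79 mm, Ȳ = 76.52 mm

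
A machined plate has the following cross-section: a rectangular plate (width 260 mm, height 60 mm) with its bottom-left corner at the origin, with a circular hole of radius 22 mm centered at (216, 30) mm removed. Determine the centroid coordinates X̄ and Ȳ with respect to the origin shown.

plate: A = 260 × 60 = 15600.00, centroid at (130.00, 30.00).
hole: A = −π·22² = -1520.53, centroid at (216.00, 30.00).
ΣA = 14079.47 mm², ΣAX̄ = 1699565.34 mm³, ΣAȲ = 422384.07 mm³.
X̄ = 1699565.34/14079.47 = 120.71 mm; Ȳ = 422384.07/14079.47 = 30.00 mm.

X̄ = 120.71 mm, Ȳ = 30.00 mm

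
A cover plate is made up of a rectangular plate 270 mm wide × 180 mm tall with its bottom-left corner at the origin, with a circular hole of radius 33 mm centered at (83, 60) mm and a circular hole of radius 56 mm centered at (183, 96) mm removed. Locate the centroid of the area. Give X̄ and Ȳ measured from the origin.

X̄ = 126.65 mm, Ȳ = 91.23 mm

Part | A | x̄ᵢ | ȳᵢ | A·x̄ᵢ | A·ȳᵢ
plate | 48600.00 | 135.00 | 90.00 | 6561000.00 | 4374000.00
hole 1 | -3421.19 | 83.00 | 60.00 | -283959.14 | -205271.66
hole 2 | -9852.03 | 183.00 | 96.00 | -1802922.32 | -945795.32
Σ | 35326.77 |  |  | 4474118.54 | 3222933.02
X̄ = 4474118.54 / 35326.77 = 126.65 mm
Ȳ = 3222933.02 / 35326.77 = 91.23 mm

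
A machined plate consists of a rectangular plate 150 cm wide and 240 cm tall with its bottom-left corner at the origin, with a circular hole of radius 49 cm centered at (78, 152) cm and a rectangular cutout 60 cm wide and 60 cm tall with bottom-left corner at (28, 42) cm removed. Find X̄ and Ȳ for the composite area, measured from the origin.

Part | A | x̄ᵢ | ȳᵢ | A·x̄ᵢ | A·ȳᵢ
plate | 36000.00 | 75.00 | 120.00 | 2700000.00 | 4320000.00
hole 1 | -7542.96 | 78.00 | 152.00 | -588351.19 | -1146530.52
hole 2 | -3600.00 | 58.00 | 72.00 | -208800.00 | -259200.00
Σ | 24857.04 |  |  | 1902848.81 | 2914269.48
X̄ = 1902848.81 / 24857.04 = 76.55 cm
Ȳ = 2914269.48 / 24857.04 = 117.24 cm

X̄ = 76.55 cm, Ȳ = 117.24 cm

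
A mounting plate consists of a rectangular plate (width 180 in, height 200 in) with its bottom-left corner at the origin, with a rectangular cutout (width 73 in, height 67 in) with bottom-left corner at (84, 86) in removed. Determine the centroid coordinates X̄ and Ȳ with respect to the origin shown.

X̄ = 85.20 in, Ȳ = 96.93 in

Part | A | x̄ᵢ | ȳᵢ | A·x̄ᵢ | A·ȳᵢ
plate | 36000.00 | 90.00 | 100.00 | 3240000.00 | 3600000.00
hole | -4891.00 | 120.50 | 119.50 | -589365.50 | -584474.50
Σ | 31109.00 |  |  | 2650634.50 | 3015525.50
X̄ = 2650634.50 / 31109.00 = 85.20 in
Ȳ = 3015525.50 / 31109.00 = 96.93 in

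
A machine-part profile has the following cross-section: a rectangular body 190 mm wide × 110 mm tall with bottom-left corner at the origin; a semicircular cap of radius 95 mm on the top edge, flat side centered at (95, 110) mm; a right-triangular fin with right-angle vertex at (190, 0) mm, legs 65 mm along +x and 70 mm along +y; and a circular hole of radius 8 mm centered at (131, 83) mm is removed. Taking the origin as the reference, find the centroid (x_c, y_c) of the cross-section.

Part | A | x̄ᵢ | ȳᵢ | A·x̄ᵢ | A·ȳᵢ
rectangular body | 20900.00 | 95.00 | 55.00 | 1985500.00 | 1149500.00
semicircular top | 14176.44 | 95.00 | 150.32 | 1346761.50 | 2130991.39
triangular fin | 2275.00 | 211.67 | 23.33 | 481541.67 | 53083.33
hole | -201.06 | 131.00 | 83.00 | -26339.11 | -16688.14
Σ | 37150.37 |  |  | 3787464.05 | 3316886.58
x_c = 3787464.05 / 37150.37 = 101.95 mm
y_c = 3316886.58 / 37150.37 = 89.28 mm

x_c = 101.95 mm, y_c = 89.28 mm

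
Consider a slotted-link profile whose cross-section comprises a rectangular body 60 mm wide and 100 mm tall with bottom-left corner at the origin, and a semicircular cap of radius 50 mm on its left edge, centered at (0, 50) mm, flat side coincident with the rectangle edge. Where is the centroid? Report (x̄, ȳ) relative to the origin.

rectangular body: A = 60 × 100 = 6000.00, centroid at (30.00, 50.00).
semicircular end: A = ½π·50² = 3926.99, centroid at (-21.22, 50.00).
ΣA = 9926.99 mm²
ΣAx̄ = (6000.00)(30.00) + (3926.99)(-21.22) = 96666.67 mm³
ΣAȳ = (6000.00)(50.00) + (3926.99)(50.00) = 496349.54 mm³
x̄ = 96666.67 / 9926.99 = 9.74 mm
ȳ = 496349.54 / 9926.99 = 50.00 mm

x̄ = 9.74 mm, ȳ = 50.00 mm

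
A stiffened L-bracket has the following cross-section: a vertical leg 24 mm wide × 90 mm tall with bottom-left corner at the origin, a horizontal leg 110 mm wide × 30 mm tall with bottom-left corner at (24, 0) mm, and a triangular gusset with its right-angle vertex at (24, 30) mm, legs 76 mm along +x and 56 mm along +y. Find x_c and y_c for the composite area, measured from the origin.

x_c = 51.61 mm, y_c = 32.98 mm

Part | A | x̄ᵢ | ȳᵢ | A·x̄ᵢ | A·ȳᵢ
vertical leg | 2160.00 | 12.00 | 45.00 | 25920.00 | 97200.00
horizontal leg | 3300.00 | 79.00 | 15.00 | 260700.00 | 49500.00
gusset | 2128.00 | 49.33 | 48.67 | 104981.33 | 103562.67
Σ | 7588.00 |  |  | 391601.33 | 250262.67
x_c = 391601.33 / 7588.00 = 51.61 mm
y_c = 250262.67 / 7588.00 = 32.98 mm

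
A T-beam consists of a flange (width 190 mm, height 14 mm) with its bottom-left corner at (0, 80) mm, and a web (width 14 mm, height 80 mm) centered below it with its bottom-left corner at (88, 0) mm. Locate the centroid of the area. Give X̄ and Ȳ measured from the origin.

X̄ = 95.00 mm, Ȳ = 73.07 mm

Part | A | x̄ᵢ | ȳᵢ | A·x̄ᵢ | A·ȳᵢ
web | 1120.00 | 95.00 | 40.00 | 106400.00 | 44800.00
flange | 2660.00 | 95.00 | 87.00 | 252700.00 | 231420.00
Σ | 3780.00 |  |  | 359100.00 | 276220.00
X̄ = 359100.00 / 3780.00 = 95.00 mm
Ȳ = 276220.00 / 3780.00 = 73.07 mm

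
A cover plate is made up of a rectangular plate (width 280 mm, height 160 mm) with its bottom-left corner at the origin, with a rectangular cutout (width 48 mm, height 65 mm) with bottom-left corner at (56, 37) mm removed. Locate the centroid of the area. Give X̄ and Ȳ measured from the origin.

plate: A = 280 × 160 = 44800.00, centroid at (140.00, 80.00).
hole: A = −(48 × 65) = -3120.00, centroid at (80.00, 69.50).
ΣA = 41680.00 mm²
ΣAX̄ = (44800.00)(140.00) + (-3120.00)(80.00) = 6022400.00 mm³
ΣAȲ = (44800.00)(80.00) + (-3120.00)(69.50) = 3367160.00 mm³
X̄ = 6022400.00 / 41680.00 = 144.49 mm
Ȳ = 3367160.00 / 41680.00 = 80.79 mm

X̄ = 144.49 mm, Ȳ = 80.79 mm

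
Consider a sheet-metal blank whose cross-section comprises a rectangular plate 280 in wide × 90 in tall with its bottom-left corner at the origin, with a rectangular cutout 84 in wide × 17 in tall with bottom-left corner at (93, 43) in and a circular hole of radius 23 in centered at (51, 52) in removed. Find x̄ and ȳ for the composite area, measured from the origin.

plate: A = 280 × 90 = 25200.00, centroid at (140.00, 45.00).
hole 1: A = −(84 × 17) = -1428.00, centroid at (135.00, 51.50).
hole 2: A = −π·23² = -1661.90, centroid at (51.00, 52.00).
ΣA = 22110.10 in², ΣAx̄ = 3250462.97 in³, ΣAȳ = 974039.07 in³.
x̄ = 3250462.97/22110.10 = 147.01 in; ȳ = 974039.07/22110.10 = 44.05 in.

x̄ = 147.01 in, ȳ = 44.05 in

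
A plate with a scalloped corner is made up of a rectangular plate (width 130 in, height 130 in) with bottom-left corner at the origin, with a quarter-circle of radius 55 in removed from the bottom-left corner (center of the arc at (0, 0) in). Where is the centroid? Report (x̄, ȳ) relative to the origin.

x̄ = 71.81 in, ȳ = 71.81 in

Part | A | x̄ᵢ | ȳᵢ | A·x̄ᵢ | A·ȳᵢ
plate | 16900.00 | 65.00 | 65.00 | 1098500.00 | 1098500.00
removed quarter-circle | -2375.83 | 23.34 | 23.34 | -55458.33 | -55458.33
Σ | 14524.17 |  |  | 1043041.67 | 1043041.67
x̄ = 1043041.67 / 14524.17 = 71.81 in
ȳ = 1043041.67 / 14524.17 = 71.81 in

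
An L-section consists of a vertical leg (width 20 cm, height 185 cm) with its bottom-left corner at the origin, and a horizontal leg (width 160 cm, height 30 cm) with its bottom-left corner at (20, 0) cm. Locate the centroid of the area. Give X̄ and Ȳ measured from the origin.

vertical leg: A = 20 × 185 = 3700.00, centroid at (10.00, 92.50).
horizontal leg: A = 160 × 30 = 4800.00, centroid at (100.00, 15.00).
ΣA = 8500.00 cm², ΣAX̄ = 517000.00 cm³, ΣAȲ = 414250.00 cm³.
X̄ = 517000.00/8500.00 = 60.82 cm; Ȳ = 414250.00/8500.00 = 48.74 cm.

X̄ = 60.82 cm, Ȳ = 48.74 cm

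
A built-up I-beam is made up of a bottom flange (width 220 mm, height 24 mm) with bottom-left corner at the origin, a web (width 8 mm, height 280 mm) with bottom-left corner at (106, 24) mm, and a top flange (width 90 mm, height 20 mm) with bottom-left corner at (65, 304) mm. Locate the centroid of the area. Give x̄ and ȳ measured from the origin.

Part | A | x̄ᵢ | ȳᵢ | A·x̄ᵢ | A·ȳᵢ
bottom flange | 5280.00 | 110.00 | 12.00 | 580800.00 | 63360.00
web | 2240.00 | 110.00 | 164.00 | 246400.00 | 367360.00
top flange | 1800.00 | 110.00 | 314.00 | 198000.00 | 565200.00
Σ | 9320.00 |  |  | 1025200.00 | 995920.00
x̄ = 1025200.00 / 9320.00 = 110.00 mm
ȳ = 995920.00 / 9320.00 = 106.86 mm

x̄ = 110.00 mm, ȳ = 106.86 mm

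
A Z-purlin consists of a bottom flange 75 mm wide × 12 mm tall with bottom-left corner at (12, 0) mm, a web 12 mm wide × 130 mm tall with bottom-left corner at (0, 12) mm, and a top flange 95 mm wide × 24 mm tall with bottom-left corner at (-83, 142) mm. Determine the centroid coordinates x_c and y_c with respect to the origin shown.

x_c = -5.70 mm, y_c = 100.56 mm

Part | A | x̄ᵢ | ȳᵢ | A·x̄ᵢ | A·ȳᵢ
bottom flange | 900.00 | 49.50 | 6.00 | 44550.00 | 5400.00
web | 1560.00 | 6.00 | 77.00 | 9360.00 | 120120.00
top flange | 2280.00 | -35.50 | 154.00 | -80940.00 | 351120.00
Σ | 4740.00 |  |  | -27030.00 | 476640.00
x_c = -27030.00 / 4740.00 = -5.70 mm
y_c = 476640.00 / 4740.00 = 100.56 mm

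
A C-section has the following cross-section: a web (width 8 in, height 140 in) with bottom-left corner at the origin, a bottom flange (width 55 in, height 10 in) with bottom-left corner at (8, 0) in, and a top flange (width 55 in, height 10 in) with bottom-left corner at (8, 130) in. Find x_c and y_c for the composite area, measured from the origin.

Part | A | x̄ᵢ | ȳᵢ | A·x̄ᵢ | A·ȳᵢ
web | 1120.00 | 4.00 | 70.00 | 4480.00 | 78400.00
bottom flange | 550.00 | 35.50 | 5.00 | 19525.00 | 2750.00
top flange | 550.00 | 35.50 | 135.00 | 19525.00 | 74250.00
Σ | 2220.00 |  |  | 43530.00 | 155400.00
x_c = 43530.00 / 2220.00 = 19.61 in
y_c = 155400.00 / 2220.00 = 70.00 in

x_c = 19.61 in, y_c = 70.00 in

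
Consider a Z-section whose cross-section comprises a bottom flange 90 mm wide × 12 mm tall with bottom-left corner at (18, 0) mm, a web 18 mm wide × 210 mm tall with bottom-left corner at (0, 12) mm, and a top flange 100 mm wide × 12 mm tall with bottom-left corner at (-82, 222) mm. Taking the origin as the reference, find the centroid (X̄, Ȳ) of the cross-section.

X̄ = 10.50 mm, Ȳ = 119.20 mm

Part | A | x̄ᵢ | ȳᵢ | A·x̄ᵢ | A·ȳᵢ
bottom flange | 1080.00 | 63.00 | 6.00 | 68040.00 | 6480.00
web | 3780.00 | 9.00 | 117.00 | 34020.00 | 442260.00
top flange | 1200.00 | -32.00 | 228.00 | -38400.00 | 273600.00
Σ | 6060.00 |  |  | 63660.00 | 722340.00
X̄ = 63660.00 / 6060.00 = 10.50 mm
Ȳ = 722340.00 / 6060.00 = 119.20 mm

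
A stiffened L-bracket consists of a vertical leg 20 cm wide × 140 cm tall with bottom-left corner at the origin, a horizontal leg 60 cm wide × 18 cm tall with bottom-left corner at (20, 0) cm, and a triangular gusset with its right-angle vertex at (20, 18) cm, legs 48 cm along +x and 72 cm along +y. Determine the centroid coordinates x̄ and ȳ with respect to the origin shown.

Part | A | x̄ᵢ | ȳᵢ | A·x̄ᵢ | A·ȳᵢ
vertical leg | 2800.00 | 10.00 | 70.00 | 28000.00 | 196000.00
horizontal leg | 1080.00 | 50.00 | 9.00 | 54000.00 | 9720.00
gusset | 1728.00 | 36.00 | 42.00 | 62208.00 | 72576.00
Σ | 5608.00 |  |  | 144208.00 | 278296.00
x̄ = 144208.00 / 5608.00 = 25.71 cm
ȳ = 278296.00 / 5608.00 = 49.62 cm

x̄ = 25.71 cm, ȳ = 49.62 cm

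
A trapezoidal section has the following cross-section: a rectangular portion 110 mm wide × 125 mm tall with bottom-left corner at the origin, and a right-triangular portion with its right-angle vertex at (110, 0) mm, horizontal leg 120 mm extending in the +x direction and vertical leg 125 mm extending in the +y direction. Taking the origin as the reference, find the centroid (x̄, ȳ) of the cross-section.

rectangular portion: A = 110 × 125 = 13750.00, centroid at (55.00, 62.50).
triangular portion: A = ½·120·125 = 7500.00, centroid at (150.00, 41.67).
ΣA = 21250.00 mm²
ΣAx̄ = (13750.00)(55.00) + (7500.00)(150.00) = 1881250.00 mm³
ΣAȳ = (13750.00)(62.50) + (7500.00)(41.67) = 1171875.00 mm³
x̄ = 1881250.00 / 21250.00 = 88.53 mm
ȳ = 1171875.00 / 21250.00 = 55.15 mm

x̄ = 88.53 mm, ȳ = 55.15 mm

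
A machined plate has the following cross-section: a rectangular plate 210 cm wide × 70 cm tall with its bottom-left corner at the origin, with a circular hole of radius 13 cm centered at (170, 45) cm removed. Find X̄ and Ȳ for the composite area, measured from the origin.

X̄ = 102.56 cm, Ȳ = 34.63 cm

Part | A | x̄ᵢ | ȳᵢ | A·x̄ᵢ | A·ȳᵢ
plate | 14700.00 | 105.00 | 35.00 | 1543500.00 | 514500.00
hole | -530.93 | 170.00 | 45.00 | -90257.96 | -23891.81
Σ | 14169.07 |  |  | 1453242.04 | 490608.19
X̄ = 1453242.04 / 14169.07 = 102.56 cm
Ȳ = 490608.19 / 14169.07 = 34.63 cm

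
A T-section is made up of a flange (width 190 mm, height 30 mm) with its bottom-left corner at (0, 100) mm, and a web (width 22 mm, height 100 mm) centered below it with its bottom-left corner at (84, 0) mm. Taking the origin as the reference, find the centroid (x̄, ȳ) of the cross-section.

x̄ = 95.00 mm, ȳ = 96.90 mm

Part | A | x̄ᵢ | ȳᵢ | A·x̄ᵢ | A·ȳᵢ
web | 2200.00 | 95.00 | 50.00 | 209000.00 | 110000.00
flange | 5700.00 | 95.00 | 115.00 | 541500.00 | 655500.00
Σ | 7900.00 |  |  | 750500.00 | 765500.00
x̄ = 750500.00 / 7900.00 = 95.00 mm
ȳ = 765500.00 / 7900.00 = 96.90 mm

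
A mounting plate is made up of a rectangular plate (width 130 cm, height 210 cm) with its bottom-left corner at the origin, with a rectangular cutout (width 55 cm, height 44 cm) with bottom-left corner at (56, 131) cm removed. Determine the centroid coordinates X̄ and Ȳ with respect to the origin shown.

Part | A | x̄ᵢ | ȳᵢ | A·x̄ᵢ | A·ȳᵢ
plate | 27300.00 | 65.00 | 105.00 | 1774500.00 | 2866500.00
hole | -2420.00 | 83.50 | 153.00 | -202070.00 | -370260.00
Σ | 24880.00 |  |  | 1572430.00 | 2496240.00
X̄ = 1572430.00 / 24880.00 = 63.20 cm
Ȳ = 2496240.00 / 24880.00 = 100.33 cm

X̄ = 63.20 cm, Ȳ = 100.33 cm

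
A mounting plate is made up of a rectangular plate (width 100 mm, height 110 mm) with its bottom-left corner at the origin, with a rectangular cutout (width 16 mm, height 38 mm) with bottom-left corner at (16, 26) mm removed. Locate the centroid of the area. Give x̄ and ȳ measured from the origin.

x̄ = 51.52 mm, ȳ = 55.59 mm

plate: A = 100 × 110 = 11000.00, centroid at (50.00, 55.00).
hole: A = −(16 × 38) = -608.00, centroid at (24.00, 45.00).
ΣA = 10392.00 mm², ΣAx̄ = 535408.00 mm³, ΣAȳ = 577640.00 mm³.
x̄ = 535408.00/10392.00 = 51.52 mm; ȳ = 577640.00/10392.00 = 55.59 mm.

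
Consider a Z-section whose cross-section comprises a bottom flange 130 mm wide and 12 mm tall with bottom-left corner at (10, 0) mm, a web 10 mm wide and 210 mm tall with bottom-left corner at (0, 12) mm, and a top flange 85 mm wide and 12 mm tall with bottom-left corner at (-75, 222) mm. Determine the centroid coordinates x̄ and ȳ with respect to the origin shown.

Part | A | x̄ᵢ | ȳᵢ | A·x̄ᵢ | A·ȳᵢ
bottom flange | 1560.00 | 75.00 | 6.00 | 117000.00 | 9360.00
web | 2100.00 | 5.00 | 117.00 | 10500.00 | 245700.00
top flange | 1020.00 | -32.50 | 228.00 | -33150.00 | 232560.00
Σ | 4680.00 |  |  | 94350.00 | 487620.00
x̄ = 94350.00 / 4680.00 = 20.16 mm
ȳ = 487620.00 / 4680.00 = 104.19 mm

x̄ = 20.16 mm, ȳ = 104.19 mm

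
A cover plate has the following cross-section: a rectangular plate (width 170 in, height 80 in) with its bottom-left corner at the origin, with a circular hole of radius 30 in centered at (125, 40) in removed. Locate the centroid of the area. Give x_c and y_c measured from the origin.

Part | A | x̄ᵢ | ȳᵢ | A·x̄ᵢ | A·ȳᵢ
plate | 13600.00 | 85.00 | 40.00 | 1156000.00 | 544000.00
hole | -2827.43 | 125.00 | 40.00 | -353429.17 | -113097.34
Σ | 10772.57 |  |  | 802570.83 | 430902.66
x_c = 802570.83 / 10772.57 = 74.50 in
y_c = 430902.66 / 10772.57 = 40.00 in

x_c = 74.50 in, y_c = 40.00 in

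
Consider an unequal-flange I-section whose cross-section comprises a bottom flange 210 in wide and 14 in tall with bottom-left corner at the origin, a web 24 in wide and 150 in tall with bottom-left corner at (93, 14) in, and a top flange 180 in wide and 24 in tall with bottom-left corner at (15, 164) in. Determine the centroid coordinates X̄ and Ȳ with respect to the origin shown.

bottom flange: A = 210 × 14 = 2940.00, centroid at (105.00, 7.00).
web: A = 24 × 150 = 3600.00, centroid at (105.00, 89.00).
top flange: A = 180 × 24 = 4320.00, centroid at (105.00, 176.00).
ΣA = 10860.00 in²
ΣAX̄ = (2940.00)(105.00) + (3600.00)(105.00) + (4320.00)(105.00) = 1140300.00 in³
ΣAȲ = (2940.00)(7.00) + (3600.00)(89.00) + (4320.00)(176.00) = 1101300.00 in³
X̄ = 1140300.00 / 10860.00 = 105.00 in
Ȳ = 1101300.00 / 10860.00 = 101.41 in

X̄ = 105.00 in, Ȳ = 101.41 in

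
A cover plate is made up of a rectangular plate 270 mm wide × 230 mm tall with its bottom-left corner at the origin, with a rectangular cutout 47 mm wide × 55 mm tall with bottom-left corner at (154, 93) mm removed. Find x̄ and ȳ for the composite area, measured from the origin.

plate: A = 270 × 230 = 62100.00, centroid at (135.00, 115.00).
hole: A = −(47 × 55) = -2585.00, centroid at (177.50, 120.50).
ΣA = 59515.00 mm², ΣAx̄ = 7924662.50 mm³, ΣAȳ = 6830007.50 mm³.
x̄ = 7924662.50/59515.00 = 133.15 mm; ȳ = 6830007.50/59515.00 = 114.76 mm.

x̄ = 133.15 mm, ȳ = 114.76 mm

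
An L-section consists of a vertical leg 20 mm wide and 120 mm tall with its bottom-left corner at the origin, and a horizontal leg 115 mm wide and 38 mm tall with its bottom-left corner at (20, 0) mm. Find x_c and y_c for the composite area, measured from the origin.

x_c = 53.57 mm, y_c = 33.53 mm

Part | A | x̄ᵢ | ȳᵢ | A·x̄ᵢ | A·ȳᵢ
vertical leg | 2400.00 | 10.00 | 60.00 | 24000.00 | 144000.00
horizontal leg | 4370.00 | 77.50 | 19.00 | 338675.00 | 83030.00
Σ | 6770.00 |  |  | 362675.00 | 227030.00
x_c = 362675.00 / 6770.00 = 53.57 mm
y_c = 227030.00 / 6770.00 = 33.53 mm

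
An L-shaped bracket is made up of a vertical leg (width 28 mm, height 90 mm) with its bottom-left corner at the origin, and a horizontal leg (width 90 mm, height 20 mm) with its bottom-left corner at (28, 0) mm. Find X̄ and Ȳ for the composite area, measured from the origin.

X̄ = 38.58 mm, Ȳ = 30.42 mm

vertical leg: A = 28 × 90 = 2520.00, centroid at (14.00, 45.00).
horizontal leg: A = 90 × 20 = 1800.00, centroid at (73.00, 10.00).
ΣA = 4320.00 mm²
ΣAX̄ = (2520.00)(14.00) + (1800.00)(73.00) = 166680.00 mm³
ΣAȲ = (2520.00)(45.00) + (1800.00)(10.00) = 131400.00 mm³
X̄ = 166680.00 / 4320.00 = 38.58 mm
Ȳ = 131400.00 / 4320.00 = 30.42 mm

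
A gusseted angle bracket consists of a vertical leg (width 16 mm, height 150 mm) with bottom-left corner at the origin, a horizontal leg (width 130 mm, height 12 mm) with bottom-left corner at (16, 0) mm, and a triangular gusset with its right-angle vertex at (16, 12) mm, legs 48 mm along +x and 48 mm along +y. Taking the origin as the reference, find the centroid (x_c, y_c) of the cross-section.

x_c = 35.69 mm, y_c = 43.35 mm

vertical leg: A = 16 × 150 = 2400.00, centroid at (8.00, 75.00).
horizontal leg: A = 130 × 12 = 1560.00, centroid at (81.00, 6.00).
gusset: A = ½·48·48 = 1152.00, centroid at (32.00, 28.00).
ΣA = 5112.00 mm²
ΣAx_c = (2400.00)(8.00) + (1560.00)(81.00) + (1152.00)(32.00) = 182424.00 mm³
ΣAy_c = (2400.00)(75.00) + (1560.00)(6.00) + (1152.00)(28.00) = 221616.00 mm³
x_c = 182424.00 / 5112.00 = 35.69 mm
y_c = 221616.00 / 5112.00 = 43.35 mm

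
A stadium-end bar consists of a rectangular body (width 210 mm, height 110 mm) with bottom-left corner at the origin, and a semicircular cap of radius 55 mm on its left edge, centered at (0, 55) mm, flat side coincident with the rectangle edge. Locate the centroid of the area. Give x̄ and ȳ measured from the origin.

Part | A | x̄ᵢ | ȳᵢ | A·x̄ᵢ | A·ȳᵢ
rectangular body | 23100.00 | 105.00 | 55.00 | 2425500.00 | 1270500.00
semicircular end | 4751.66 | -23.34 | 55.00 | -110916.67 | 261341.24
Σ | 27851.66 |  |  | 2314583.33 | 1531841.24
x̄ = 2314583.33 / 27851.66 = 83.10 mm
ȳ = 1531841.24 / 27851.66 = 55.00 mm

x̄ = 83.10 mm, ȳ = 55.00 mm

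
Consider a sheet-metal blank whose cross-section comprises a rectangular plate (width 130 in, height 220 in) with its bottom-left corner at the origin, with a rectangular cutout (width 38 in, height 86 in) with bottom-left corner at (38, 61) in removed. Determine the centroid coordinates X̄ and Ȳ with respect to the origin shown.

X̄ = 66.03 in, Ȳ = 110.77 in

Part | A | x̄ᵢ | ȳᵢ | A·x̄ᵢ | A·ȳᵢ
plate | 28600.00 | 65.00 | 110.00 | 1859000.00 | 3146000.00
hole | -3268.00 | 57.00 | 104.00 | -186276.00 | -339872.00
Σ | 25332.00 |  |  | 1672724.00 | 2806128.00
X̄ = 1672724.00 / 25332.00 = 66.03 in
Ȳ = 2806128.00 / 25332.00 = 110.77 in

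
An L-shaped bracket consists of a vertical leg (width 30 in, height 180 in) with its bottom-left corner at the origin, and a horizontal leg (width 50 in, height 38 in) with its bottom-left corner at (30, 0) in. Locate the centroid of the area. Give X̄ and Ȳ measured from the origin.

Part | A | x̄ᵢ | ȳᵢ | A·x̄ᵢ | A·ȳᵢ
vertical leg | 5400.00 | 15.00 | 90.00 | 81000.00 | 486000.00
horizontal leg | 1900.00 | 55.00 | 19.00 | 104500.00 | 36100.00
Σ | 7300.00 |  |  | 185500.00 | 522100.00
X̄ = 185500.00 / 7300.00 = 25.41 in
Ȳ = 522100.00 / 7300.00 = 71.52 in

X̄ = 25.41 in, Ȳ = 71.52 in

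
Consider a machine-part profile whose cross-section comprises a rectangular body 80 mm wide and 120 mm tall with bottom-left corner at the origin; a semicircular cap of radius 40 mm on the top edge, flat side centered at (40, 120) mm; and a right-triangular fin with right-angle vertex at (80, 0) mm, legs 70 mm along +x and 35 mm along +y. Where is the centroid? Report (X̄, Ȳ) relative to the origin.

Part | A | x̄ᵢ | ȳᵢ | A·x̄ᵢ | A·ȳᵢ
rectangular body | 9600.00 | 40.00 | 60.00 | 384000.00 | 576000.00
semicircular top | 2513.27 | 40.00 | 136.98 | 100530.96 | 344259.56
triangular fin | 1225.00 | 103.33 | 11.67 | 126583.33 | 14291.67
Σ | 13338.27 |  |  | 611114.30 | 934551.23
X̄ = 611114.30 / 13338.27 = 45.82 mm
Ȳ = 934551.23 / 13338.27 = 70.07 mm

X̄ = 45.82 mm, Ȳ = 70.07 mm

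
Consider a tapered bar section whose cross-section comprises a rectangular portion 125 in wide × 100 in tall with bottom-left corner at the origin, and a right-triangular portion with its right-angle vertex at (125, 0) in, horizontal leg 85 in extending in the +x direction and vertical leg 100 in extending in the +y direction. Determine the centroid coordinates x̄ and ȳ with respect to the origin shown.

x̄ = 85.55 in, ȳ = 45.77 in

rectangular portion: A = 125 × 100 = 12500.00, centroid at (62.50, 50.00).
triangular portion: A = ½·85·100 = 4250.00, centroid at (153.33, 33.33).
ΣA = 16750.00 in²
ΣAx̄ = (12500.00)(62.50) + (4250.00)(153.33) = 1432916.67 in³
ΣAȳ = (12500.00)(50.00) + (4250.00)(33.33) = 766666.67 in³
x̄ = 1432916.67 / 16750.00 = 85.55 in
ȳ = 766666.67 / 16750.00 = 45.77 in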